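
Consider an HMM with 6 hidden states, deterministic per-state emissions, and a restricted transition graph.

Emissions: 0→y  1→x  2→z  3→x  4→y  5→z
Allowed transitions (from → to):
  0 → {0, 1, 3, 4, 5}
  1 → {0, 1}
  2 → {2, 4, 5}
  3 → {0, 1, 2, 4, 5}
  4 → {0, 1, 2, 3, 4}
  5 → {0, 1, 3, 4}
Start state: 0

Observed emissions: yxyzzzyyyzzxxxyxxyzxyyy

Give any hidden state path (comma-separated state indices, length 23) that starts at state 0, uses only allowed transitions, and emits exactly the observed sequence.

0,3,4,2,2,5,4,0,4,2,5,3,1,1,0,1,1,0,5,3,4,4,4

  0: obs=y cand={0,4} pick 0 [start]
  1: obs=x cand={1,3} pick 3 [0->3 ok]
  2: obs=y cand={0,4} pick 4 [3->4 ok]
  3: obs=z cand={2,5} pick 2 [4->2 ok]
  4: obs=z cand={2,5} pick 2 [2->2 ok]
  5: obs=z cand={2,5} pick 5 [2->5 ok]
  6: obs=y cand={0,4} pick 4 [5->4 ok]
  7: obs=y cand={0,4} pick 0 [4->0 ok]
  8: obs=y cand={0,4} pick 4 [0->4 ok]
  9: obs=z cand={2,5} pick 2 [4->2 ok]
  10: obs=z cand={2,5} pick 5 [2->5 ok]
  11: obs=x cand={1,3} pick 3 [5->3 ok]
  12: obs=x cand={1,3} pick 1 [3->1 ok]
  13: obs=x cand={1,3} pick 1 [1->1 ok]
  14: obs=y cand={0,4} pick 0 [1->0 ok]
  15: obs=x cand={1,3} pick 1 [0->1 ok]
  16: obs=x cand={1,3} pick 1 [1->1 ok]
  17: obs=y cand={0,4} pick 0 [1->0 ok]
  18: obs=z cand={2,5} pick 5 [0->5 ok]
  19: obs=x cand={1,3} pick 3 [5->3 ok]
  20: obs=y cand={0,4} pick 4 [3->4 ok]
  21: obs=y cand={0,4} pick 4 [4->4 ok]
  22: obs=y cand={0,4} pick 4 [4->4 ok]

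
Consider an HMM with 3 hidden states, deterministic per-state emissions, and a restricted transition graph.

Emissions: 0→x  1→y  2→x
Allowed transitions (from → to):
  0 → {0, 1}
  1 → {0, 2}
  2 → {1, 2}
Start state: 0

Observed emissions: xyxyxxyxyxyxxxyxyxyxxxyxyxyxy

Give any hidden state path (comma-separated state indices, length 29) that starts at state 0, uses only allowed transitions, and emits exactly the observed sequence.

  pos 0: x in {0,2}, choose 0; start
  pos 1: y in {1}, choose 1; 0->1 ok
  pos 2: x in {0,2}, choose 2; 1->2 ok
  pos 3: y in {1}, choose 1; 2->1 ok
  pos 4: x in {0,2}, choose 0; 1->0 ok
  pos 5: x in {0,2}, choose 0; 0->0 ok
  pos 6: y in {1}, choose 1; 0->1 ok
  pos 7: x in {0,2}, choose 2; 1->2 ok
  pos 8: y in {1}, choose 1; 2->1 ok
  pos 9: x in {0,2}, choose 2; 1->2 ok
  pos 10: y in {1}, choose 1; 2->1 ok
  pos 11: x in {0,2}, choose 0; 1->0 ok
  pos 12: x in {0,2}, choose 0; 0->0 ok
  pos 13: x in {0,2}, choose 0; 0->0 ok
  pos 14: y in {1}, choose 1; 0->1 ok
  pos 15: x in {0,2}, choose 2; 1->2 ok
  pos 16: y in {1}, choose 1; 2->1 ok
  pos 17: x in {0,2}, choose 0; 1->0 ok
  pos 18: y in {1}, choose 1; 0->1 ok
  pos 19: x in {0,2}, choose 2; 1->2 ok
  pos 20: x in {0,2}, choose 2; 2->2 ok
  pos 21: x in {0,2}, choose 2; 2->2 ok
  pos 22: y in {1}, choose 1; 2->1 ok
  pos 23: x in {0,2}, choose 2; 1->2 ok
  pos 24: y in {1}, choose 1; 2->1 ok
  pos 25: x in {0,2}, choose 0; 1->0 ok
  pos 26: y in {1}, choose 1; 0->1 ok
  pos 27: x in {0,2}, choose 2; 1->2 ok
  pos 28: y in {1}, choose 1; 2->1 ok

0,1,2,1,0,0,1,2,1,2,1,0,0,0,1,2,1,0,1,2,2,2,1,2,1,0,1,2,1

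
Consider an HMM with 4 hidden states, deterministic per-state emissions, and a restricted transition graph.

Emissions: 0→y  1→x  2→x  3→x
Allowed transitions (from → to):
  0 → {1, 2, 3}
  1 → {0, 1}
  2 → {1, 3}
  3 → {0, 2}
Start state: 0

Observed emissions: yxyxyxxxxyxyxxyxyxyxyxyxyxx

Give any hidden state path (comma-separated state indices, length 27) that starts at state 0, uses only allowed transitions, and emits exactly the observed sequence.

0,1,0,3,0,2,3,2,1,0,3,0,1,1,0,1,0,3,0,3,0,3,0,3,0,2,1

  [0] y  {0}  => 0  start
  [1] x  {1,2,3}  => 1  0->1 ok
  [2] y  {0}  => 0  1->0 ok
  [3] x  {1,2,3}  => 3  0->3 ok
  [4] y  {0}  => 0  3->0 ok
  [5] x  {1,2,3}  => 2  0->2 ok
  [6] x  {1,2,3}  => 3  2->3 ok
  [7] x  {1,2,3}  => 2  3->2 ok
  [8] x  {1,2,3}  => 1  2->1 ok
  [9] y  {0}  => 0  1->0 ok
  [10] x  {1,2,3}  => 3  0->3 ok
  [11] y  {0}  => 0  3->0 ok
  [12] x  {1,2,3}  => 1  0->1 ok
  [13] x  {1,2,3}  => 1  1->1 ok
  [14] y  {0}  => 0  1->0 ok
  [15] x  {1,2,3}  => 1  0->1 ok
  [16] y  {0}  => 0  1->0 ok
  [17] x  {1,2,3}  => 3  0->3 ok
  [18] y  {0}  => 0  3->0 ok
  [19] x  {1,2,3}  => 3  0->3 ok
  [20] y  {0}  => 0  3->0 ok
  [21] x  {1,2,3}  => 3  0->3 ok
  [22] y  {0}  => 0  3->0 ok
  [23] x  {1,2,3}  => 3  0->3 ok
  [24] y  {0}  => 0  3->0 ok
  [25] x  {1,2,3}  => 2  0->2 ok
  [26] x  {1,2,3}  => 1  2->1 ok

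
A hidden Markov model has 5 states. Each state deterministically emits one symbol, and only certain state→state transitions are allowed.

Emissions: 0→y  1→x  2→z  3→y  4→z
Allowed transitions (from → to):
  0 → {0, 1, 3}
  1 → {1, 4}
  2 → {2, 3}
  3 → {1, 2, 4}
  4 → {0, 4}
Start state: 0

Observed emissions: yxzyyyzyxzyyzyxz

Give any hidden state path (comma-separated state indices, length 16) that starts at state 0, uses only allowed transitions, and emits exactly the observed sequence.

0,1,4,0,0,3,2,3,1,4,0,3,4,0,1,4

  pos 0: y in {0,3}, choose 0; start
  pos 1: x in {1}, choose 1; 0->1 ok
  pos 2: z in {2,4}, choose 4; 1->4 ok
  pos 3: y in {0,3}, choose 0; 4->0 ok
  pos 4: y in {0,3}, choose 0; 0->0 ok
  pos 5: y in {0,3}, choose 3; 0->3 ok
  pos 6: z in {2,4}, choose 2; 3->2 ok
  pos 7: y in {0,3}, choose 3; 2->3 ok
  pos 8: x in {1}, choose 1; 3->1 ok
  pos 9: z in {2,4}, choose 4; 1->4 ok
  pos 10: y in {0,3}, choose 0; 4->0 ok
  pos 11: y in {0,3}, choose 3; 0->3 ok
  pos 12: z in {2,4}, choose 4; 3->4 ok
  pos 13: y in {0,3}, choose 0; 4->0 ok
  pos 14: x in {1}, choose 1; 0->1 ok
  pos 15: z in {2,4}, choose 4; 1->4 ok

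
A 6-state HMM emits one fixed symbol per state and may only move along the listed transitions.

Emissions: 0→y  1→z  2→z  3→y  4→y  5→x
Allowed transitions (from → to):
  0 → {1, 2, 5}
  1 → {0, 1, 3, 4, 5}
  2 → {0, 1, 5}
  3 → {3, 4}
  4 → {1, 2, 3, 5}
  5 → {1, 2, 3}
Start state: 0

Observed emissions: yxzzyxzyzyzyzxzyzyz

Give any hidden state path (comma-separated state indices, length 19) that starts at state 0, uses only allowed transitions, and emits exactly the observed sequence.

0,5,1,1,0,5,1,0,2,0,1,0,1,5,1,4,1,4,2

  pos 0: y in {0,3,4}, choose 0; start
  pos 1: x in {5}, choose 5; 0->5 ok
  pos 2: z in {1,2}, choose 1; 5->1 ok
  pos 3: z in {1,2}, choose 1; 1->1 ok
  pos 4: y in {0,3,4}, choose 0; 1->0 ok
  pos 5: x in {5}, choose 5; 0->5 ok
  pos 6: z in {1,2}, choose 1; 5->1 ok
  pos 7: y in {0,3,4}, choose 0; 1->0 ok
  pos 8: z in {1,2}, choose 2; 0->2 ok
  pos 9: y in {0,3,4}, choose 0; 2->0 ok
  pos 10: z in {1,2}, choose 1; 0->1 ok
  pos 11: y in {0,3,4}, choose 0; 1->0 ok
  pos 12: z in {1,2}, choose 1; 0->1 ok
  pos 13: x in {5}, choose 5; 1->5 ok
  pos 14: z in {1,2}, choose 1; 5->1 ok
  pos 15: y in {0,3,4}, choose 4; 1->4 ok
  pos 16: z in {1,2}, choose 1; 4->1 ok
  pos 17: y in {0,3,4}, choose 4; 1->4 ok
  pos 18: z in {1,2}, choose 2; 4->2 ok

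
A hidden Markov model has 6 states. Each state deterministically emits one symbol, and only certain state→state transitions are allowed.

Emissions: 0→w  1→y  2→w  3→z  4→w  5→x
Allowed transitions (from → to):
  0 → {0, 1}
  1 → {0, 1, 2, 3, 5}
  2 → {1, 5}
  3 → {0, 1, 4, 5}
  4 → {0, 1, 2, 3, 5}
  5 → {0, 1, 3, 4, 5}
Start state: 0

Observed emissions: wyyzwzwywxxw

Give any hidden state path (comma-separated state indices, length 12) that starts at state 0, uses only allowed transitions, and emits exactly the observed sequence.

  [0] w  {0,2,4}  => 0  start
  [1] y  {1}  => 1  0->1 ok
  [2] y  {1}  => 1  1->1 ok
  [3] z  {3}  => 3  1->3 ok
  [4] w  {0,2,4}  => 4  3->4 ok
  [5] z  {3}  => 3  4->3 ok
  [6] w  {0,2,4}  => 0  3->0 ok
  [7] y  {1}  => 1  0->1 ok
  [8] w  {0,2,4}  => 2  1->2 ok
  [9] x  {5}  => 5  2->5 ok
  [10] x  {5}  => 5  5->5 ok
  [11] w  {0,2,4}  => 0  5->0 ok

0,1,1,3,4,3,0,1,2,5,5,0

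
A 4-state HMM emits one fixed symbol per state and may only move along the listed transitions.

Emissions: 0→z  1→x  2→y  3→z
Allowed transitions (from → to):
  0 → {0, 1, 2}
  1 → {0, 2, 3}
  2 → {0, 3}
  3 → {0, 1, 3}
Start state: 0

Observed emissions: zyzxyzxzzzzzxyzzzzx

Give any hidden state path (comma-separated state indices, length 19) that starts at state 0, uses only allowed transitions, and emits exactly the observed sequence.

  [0] z  {0,3}  => 0  start
  [1] y  {2}  => 2  0->2 ok
  [2] z  {0,3}  => 0  2->0 ok
  [3] x  {1}  => 1  0->1 ok
  [4] y  {2}  => 2  1->2 ok
  [5] z  {0,3}  => 3  2->3 ok
  [6] x  {1}  => 1  3->1 ok
  [7] z  {0,3}  => 0  1->0 ok
  [8] z  {0,3}  => 0  0->0 ok
  [9] z  {0,3}  => 0  0->0 ok
  [10] z  {0,3}  => 0  0->0 ok
  [11] z  {0,3}  => 0  0->0 ok
  [12] x  {1}  => 1  0->1 ok
  [13] y  {2}  => 2  1->2 ok
  [14] z  {0,3}  => 3  2->3 ok
  [15] z  {0,3}  => 3  3->3 ok
  [16] z  {0,3}  => 3  3->3 ok
  [17] z  {0,3}  => 0  3->0 ok
  [18] x  {1}  => 1  0->1 ok

0,2,0,1,2,3,1,0,0,0,0,0,1,2,3,3,3,0,1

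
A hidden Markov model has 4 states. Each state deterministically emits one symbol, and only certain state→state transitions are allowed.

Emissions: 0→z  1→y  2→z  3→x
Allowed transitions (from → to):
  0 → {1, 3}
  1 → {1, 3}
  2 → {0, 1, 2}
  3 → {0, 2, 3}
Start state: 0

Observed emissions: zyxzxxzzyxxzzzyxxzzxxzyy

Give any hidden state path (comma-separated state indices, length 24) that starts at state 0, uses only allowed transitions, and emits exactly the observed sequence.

  pos 0: z in {0,2}, choose 0; start
  pos 1: y in {1}, choose 1; 0->1 ok
  pos 2: x in {3}, choose 3; 1->3 ok
  pos 3: z in {0,2}, choose 0; 3->0 ok
  pos 4: x in {3}, choose 3; 0->3 ok
  pos 5: x in {3}, choose 3; 3->3 ok
  pos 6: z in {0,2}, choose 2; 3->2 ok
  pos 7: z in {0,2}, choose 0; 2->0 ok
  pos 8: y in {1}, choose 1; 0->1 ok
  pos 9: x in {3}, choose 3; 1->3 ok
  pos 10: x in {3}, choose 3; 3->3 ok
  pos 11: z in {0,2}, choose 2; 3->2 ok
  pos 12: z in {0,2}, choose 2; 2->2 ok
  pos 13: z in {0,2}, choose 0; 2->0 ok
  pos 14: y in {1}, choose 1; 0->1 ok
  pos 15: x in {3}, choose 3; 1->3 ok
  pos 16: x in {3}, choose 3; 3->3 ok
  pos 17: z in {0,2}, choose 2; 3->2 ok
  pos 18: z in {0,2}, choose 0; 2->0 ok
  pos 19: x in {3}, choose 3; 0->3 ok
  pos 20: x in {3}, choose 3; 3->3 ok
  pos 21: z in {0,2}, choose 2; 3->2 ok
  pos 22: y in {1}, choose 1; 2->1 ok
  pos 23: y in {1}, choose 1; 1->1 ok

0,1,3,0,3,3,2,0,1,3,3,2,2,0,1,3,3,2,0,3,3,2,1,1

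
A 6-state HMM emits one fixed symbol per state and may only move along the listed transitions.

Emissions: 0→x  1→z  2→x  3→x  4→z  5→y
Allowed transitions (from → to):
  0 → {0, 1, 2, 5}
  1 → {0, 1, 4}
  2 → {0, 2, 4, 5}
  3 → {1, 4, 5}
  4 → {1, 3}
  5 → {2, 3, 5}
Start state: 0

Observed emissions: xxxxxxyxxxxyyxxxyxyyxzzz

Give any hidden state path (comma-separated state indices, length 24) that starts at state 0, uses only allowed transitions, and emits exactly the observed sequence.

0,2,0,0,0,2,5,2,0,0,2,5,5,2,0,2,5,2,5,5,3,1,1,1

  0: obs=x cand={0,2,3} pick 0 [start]
  1: obs=x cand={0,2,3} pick 2 [0->2 ok]
  2: obs=x cand={0,2,3} pick 0 [2->0 ok]
  3: obs=x cand={0,2,3} pick 0 [0->0 ok]
  4: obs=x cand={0,2,3} pick 0 [0->0 ok]
  5: obs=x cand={0,2,3} pick 2 [0->2 ok]
  6: obs=y cand={5} pick 5 [2->5 ok]
  7: obs=x cand={0,2,3} pick 2 [5->2 ok]
  8: obs=x cand={0,2,3} pick 0 [2->0 ok]
  9: obs=x cand={0,2,3} pick 0 [0->0 ok]
  10: obs=x cand={0,2,3} pick 2 [0->2 ok]
  11: obs=y cand={5} pick 5 [2->5 ok]
  12: obs=y cand={5} pick 5 [5->5 ok]
  13: obs=x cand={0,2,3} pick 2 [5->2 ok]
  14: obs=x cand={0,2,3} pick 0 [2->0 ok]
  15: obs=x cand={0,2,3} pick 2 [0->2 ok]
  16: obs=y cand={5} pick 5 [2->5 ok]
  17: obs=x cand={0,2,3} pick 2 [5->2 ok]
  18: obs=y cand={5} pick 5 [2->5 ok]
  19: obs=y cand={5} pick 5 [5->5 ok]
  20: obs=x cand={0,2,3} pick 3 [5->3 ok]
  21: obs=z cand={1,4} pick 1 [3->1 ok]
  22: obs=z cand={1,4} pick 1 [1->1 ok]
  23: obs=z cand={1,4} pick 1 [1->1 ok]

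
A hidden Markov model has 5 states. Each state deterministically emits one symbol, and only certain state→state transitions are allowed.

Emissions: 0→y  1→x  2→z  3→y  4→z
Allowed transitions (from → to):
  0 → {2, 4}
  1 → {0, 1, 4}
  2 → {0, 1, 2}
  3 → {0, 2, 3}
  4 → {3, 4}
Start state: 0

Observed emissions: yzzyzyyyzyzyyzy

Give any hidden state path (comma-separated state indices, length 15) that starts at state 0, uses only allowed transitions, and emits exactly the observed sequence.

0,2,2,0,4,3,3,3,2,0,4,3,3,2,0

  pos 0: y in {0,3}, choose 0; start
  pos 1: z in {2,4}, choose 2; 0->2 ok
  pos 2: z in {2,4}, choose 2; 2->2 ok
  pos 3: y in {0,3}, choose 0; 2->0 ok
  pos 4: z in {2,4}, choose 4; 0->4 ok
  pos 5: y in {0,3}, choose 3; 4->3 ok
  pos 6: y in {0,3}, choose 3; 3->3 ok
  pos 7: y in {0,3}, choose 3; 3->3 ok
  pos 8: z in {2,4}, choose 2; 3->2 ok
  pos 9: y in {0,3}, choose 0; 2->0 ok
  pos 10: z in {2,4}, choose 4; 0->4 ok
  pos 11: y in {0,3}, choose 3; 4->3 ok
  pos 12: y in {0,3}, choose 3; 3->3 ok
  pos 13: z in {2,4}, choose 2; 3->2 ok
  pos 14: y in {0,3}, choose 0; 2->0 ok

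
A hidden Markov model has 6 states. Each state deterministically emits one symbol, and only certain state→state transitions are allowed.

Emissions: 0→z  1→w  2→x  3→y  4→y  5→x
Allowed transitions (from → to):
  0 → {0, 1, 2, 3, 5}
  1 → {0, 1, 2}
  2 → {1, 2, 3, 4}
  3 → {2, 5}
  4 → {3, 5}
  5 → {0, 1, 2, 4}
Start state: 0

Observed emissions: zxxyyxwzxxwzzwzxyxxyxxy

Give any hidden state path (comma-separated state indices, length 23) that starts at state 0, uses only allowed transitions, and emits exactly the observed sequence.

  pos 0: z in {0}, choose 0; start
  pos 1: x in {2,5}, choose 2; 0->2 ok
  pos 2: x in {2,5}, choose 2; 2->2 ok
  pos 3: y in {3,4}, choose 4; 2->4 ok
  pos 4: y in {3,4}, choose 3; 4->3 ok
  pos 5: x in {2,5}, choose 5; 3->5 ok
  pos 6: w in {1}, choose 1; 5->1 ok
  pos 7: z in {0}, choose 0; 1->0 ok
  pos 8: x in {2,5}, choose 5; 0->5 ok
  pos 9: x in {2,5}, choose 2; 5->2 ok
  pos 10: w in {1}, choose 1; 2->1 ok
  pos 11: z in {0}, choose 0; 1->0 ok
  pos 12: z in {0}, choose 0; 0->0 ok
  pos 13: w in {1}, choose 1; 0->1 ok
  pos 14: z in {0}, choose 0; 1->0 ok
  pos 15: x in {2,5}, choose 2; 0->2 ok
  pos 16: y in {3,4}, choose 3; 2->3 ok
  pos 17: x in {2,5}, choose 2; 3->2 ok
  pos 18: x in {2,5}, choose 2; 2->2 ok
  pos 19: y in {3,4}, choose 3; 2->3 ok
  pos 20: x in {2,5}, choose 5; 3->5 ok
  pos 21: x in {2,5}, choose 2; 5->2 ok
  pos 22: y in {3,4}, choose 3; 2->3 ok

0,2,2,4,3,5,1,0,5,2,1,0,0,1,0,2,3,2,2,3,5,2,3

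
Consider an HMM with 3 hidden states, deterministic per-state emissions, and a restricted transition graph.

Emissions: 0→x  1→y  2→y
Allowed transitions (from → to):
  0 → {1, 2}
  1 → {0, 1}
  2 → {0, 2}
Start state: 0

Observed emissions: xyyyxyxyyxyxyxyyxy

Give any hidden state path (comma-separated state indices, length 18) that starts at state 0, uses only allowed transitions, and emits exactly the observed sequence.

0,1,1,1,0,2,0,1,1,0,1,0,2,0,2,2,0,1

  t0 'x' -> {0}, take 0 (start)
  t1 'y' -> {1,2}, take 1 (0->1 ok)
  t2 'y' -> {1,2}, take 1 (1->1 ok)
  t3 'y' -> {1,2}, take 1 (1->1 ok)
  t4 'x' -> {0}, take 0 (1->0 ok)
  t5 'y' -> {1,2}, take 2 (0->2 ok)
  t6 'x' -> {0}, take 0 (2->0 ok)
  t7 'y' -> {1,2}, take 1 (0->1 ok)
  t8 'y' -> {1,2}, take 1 (1->1 ok)
  t9 'x' -> {0}, take 0 (1->0 ok)
  t10 'y' -> {1,2}, take 1 (0->1 ok)
  t11 'x' -> {0}, take 0 (1->0 ok)
  t12 'y' -> {1,2}, take 2 (0->2 ok)
  t13 'x' -> {0}, take 0 (2->0 ok)
  t14 'y' -> {1,2}, take 2 (0->2 ok)
  t15 'y' -> {1,2}, take 2 (2->2 ok)
  t16 'x' -> {0}, take 0 (2->0 ok)
  t17 'y' -> {1,2}, take 1 (0->1 ok)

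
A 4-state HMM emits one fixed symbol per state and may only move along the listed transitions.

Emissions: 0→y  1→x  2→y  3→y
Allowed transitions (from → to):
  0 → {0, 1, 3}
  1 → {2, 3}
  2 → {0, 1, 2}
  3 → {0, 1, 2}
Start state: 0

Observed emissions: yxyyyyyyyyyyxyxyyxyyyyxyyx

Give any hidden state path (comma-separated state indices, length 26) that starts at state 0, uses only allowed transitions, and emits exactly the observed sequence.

0,1,2,0,3,0,3,0,3,0,3,0,1,2,1,2,0,1,3,2,2,2,1,2,2,1

  [0] y  {0,2,3}  => 0  start
  [1] x  {1}  => 1  0->1 ok
  [2] y  {0,2,3}  => 2  1->2 ok
  [3] y  {0,2,3}  => 0  2->0 ok
  [4] y  {0,2,3}  => 3  0->3 ok
  [5] y  {0,2,3}  => 0  3->0 ok
  [6] y  {0,2,3}  => 3  0->3 ok
  [7] y  {0,2,3}  => 0  3->0 ok
  [8] y  {0,2,3}  => 3  0->3 ok
  [9] y  {0,2,3}  => 0  3->0 ok
  [10] y  {0,2,3}  => 3  0->3 ok
  [11] y  {0,2,3}  => 0  3->0 ok
  [12] x  {1}  => 1  0->1 ok
  [13] y  {0,2,3}  => 2  1->2 ok
  [14] x  {1}  => 1  2->1 ok
  [15] y  {0,2,3}  => 2  1->2 ok
  [16] y  {0,2,3}  => 0  2->0 ok
  [17] x  {1}  => 1  0->1 ok
  [18] y  {0,2,3}  => 3  1->3 ok
  [19] y  {0,2,3}  => 2  3->2 ok
  [20] y  {0,2,3}  => 2  2->2 ok
  [21] y  {0,2,3}  => 2  2->2 ok
  [22] x  {1}  => 1  2->1 ok
  [23] y  {0,2,3}  => 2  1->2 ok
  [24] y  {0,2,3}  => 2  2->2 ok
  [25] x  {1}  => 1  2->1 ok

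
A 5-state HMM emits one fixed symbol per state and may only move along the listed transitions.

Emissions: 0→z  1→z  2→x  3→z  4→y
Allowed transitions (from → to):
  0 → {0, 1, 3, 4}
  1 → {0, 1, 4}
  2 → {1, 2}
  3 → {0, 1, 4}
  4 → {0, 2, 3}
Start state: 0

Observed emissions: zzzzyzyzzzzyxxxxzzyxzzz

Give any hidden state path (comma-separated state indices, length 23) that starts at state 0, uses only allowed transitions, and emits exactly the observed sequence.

  0: obs=z cand={0,1,3} pick 0 [start]
  1: obs=z cand={0,1,3} pick 1 [0->1 ok]
  2: obs=z cand={0,1,3} pick 0 [1->0 ok]
  3: obs=z cand={0,1,3} pick 1 [0->1 ok]
  4: obs=y cand={4} pick 4 [1->4 ok]
  5: obs=z cand={0,1,3} pick 3 [4->3 ok]
  6: obs=y cand={4} pick 4 [3->4 ok]
  7: obs=z cand={0,1,3} pick 3 [4->3 ok]
  8: obs=z cand={0,1,3} pick 0 [3->0 ok]
  9: obs=z cand={0,1,3} pick 3 [0->3 ok]
  10: obs=z cand={0,1,3} pick 0 [3->0 ok]
  11: obs=y cand={4} pick 4 [0->4 ok]
  12: obs=x cand={2} pick 2 [4->2 ok]
  13: obs=x cand={2} pick 2 [2->2 ok]
  14: obs=x cand={2} pick 2 [2->2 ok]
  15: obs=x cand={2} pick 2 [2->2 ok]
  16: obs=z cand={0,1,3} pick 1 [2->1 ok]
  17: obs=z cand={0,1,3} pick 1 [1->1 ok]
  18: obs=y cand={4} pick 4 [1->4 ok]
  19: obs=x cand={2} pick 2 [4->2 ok]
  20: obs=z cand={0,1,3} pick 1 [2->1 ok]
  21: obs=z cand={0,1,3} pick 1 [1->1 ok]
  22: obs=z cand={0,1,3} pick 0 [1->0 ok]

0,1,0,1,4,3,4,3,0,3,0,4,2,2,2,2,1,1,4,2,1,1,0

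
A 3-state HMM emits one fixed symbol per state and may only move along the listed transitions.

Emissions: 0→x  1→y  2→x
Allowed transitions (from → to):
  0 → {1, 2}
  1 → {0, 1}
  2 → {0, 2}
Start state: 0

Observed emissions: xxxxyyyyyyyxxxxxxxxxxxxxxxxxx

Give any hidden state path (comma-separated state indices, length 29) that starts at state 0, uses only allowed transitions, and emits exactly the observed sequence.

  t0 'x' -> {0,2}, take 0 (start)
  t1 'x' -> {0,2}, take 2 (0->2 ok)
  t2 'x' -> {0,2}, take 2 (2->2 ok)
  t3 'x' -> {0,2}, take 0 (2->0 ok)
  t4 'y' -> {1}, take 1 (0->1 ok)
  t5 'y' -> {1}, take 1 (1->1 ok)
  t6 'y' -> {1}, take 1 (1->1 ok)
  t7 'y' -> {1}, take 1 (1->1 ok)
  t8 'y' -> {1}, take 1 (1->1 ok)
  t9 'y' -> {1}, take 1 (1->1 ok)
  t10 'y' -> {1}, take 1 (1->1 ok)
  t11 'x' -> {0,2}, take 0 (1->0 ok)
  t12 'x' -> {0,2}, take 2 (0->2 ok)
  t13 'x' -> {0,2}, take 0 (2->0 ok)
  t14 'x' -> {0,2}, take 2 (0->2 ok)
  t15 'x' -> {0,2}, take 0 (2->0 ok)
  t16 'x' -> {0,2}, take 2 (0->2 ok)
  t17 'x' -> {0,2}, take 2 (2->2 ok)
  t18 'x' -> {0,2}, take 2 (2->2 ok)
  t19 'x' -> {0,2}, take 2 (2->2 ok)
  t20 'x' -> {0,2}, take 0 (2->0 ok)
  t21 'x' -> {0,2}, take 2 (0->2 ok)
  t22 'x' -> {0,2}, take 0 (2->0 ok)
  t23 'x' -> {0,2}, take 2 (0->2 ok)
  t24 'x' -> {0,2}, take 2 (2->2 ok)
  t25 'x' -> {0,2}, take 2 (2->2 ok)
  t26 'x' -> {0,2}, take 0 (2->0 ok)
  t27 'x' -> {0,2}, take 2 (0->2 ok)
  t28 'x' -> {0,2}, take 2 (2->2 ok)

0,2,2,0,1,1,1,1,1,1,1,0,2,0,2,0,2,2,2,2,0,2,0,2,2,2,0,2,2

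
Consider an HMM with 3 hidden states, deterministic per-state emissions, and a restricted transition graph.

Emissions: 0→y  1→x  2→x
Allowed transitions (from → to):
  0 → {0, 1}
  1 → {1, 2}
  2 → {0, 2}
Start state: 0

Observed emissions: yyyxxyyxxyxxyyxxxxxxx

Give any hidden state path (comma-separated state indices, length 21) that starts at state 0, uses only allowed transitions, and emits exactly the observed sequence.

0,0,0,1,2,0,0,1,2,0,1,2,0,0,1,1,1,1,1,2,2

  pos 0: y in {0}, choose 0; start
  pos 1: y in {0}, choose 0; 0->0 ok
  pos 2: y in {0}, choose 0; 0->0 ok
  pos 3: x in {1,2}, choose 1; 0->1 ok
  pos 4: x in {1,2}, choose 2; 1->2 ok
  pos 5: y in {0}, choose 0; 2->0 ok
  pos 6: y in {0}, choose 0; 0->0 ok
  pos 7: x in {1,2}, choose 1; 0->1 ok
  pos 8: x in {1,2}, choose 2; 1->2 ok
  pos 9: y in {0}, choose 0; 2->0 ok
  pos 10: x in {1,2}, choose 1; 0->1 ok
  pos 11: x in {1,2}, choose 2; 1->2 ok
  pos 12: y in {0}, choose 0; 2->0 ok
  pos 13: y in {0}, choose 0; 0->0 ok
  pos 14: x in {1,2}, choose 1; 0->1 ok
  pos 15: x in {1,2}, choose 1; 1->1 ok
  pos 16: x in {1,2}, choose 1; 1->1 ok
  pos 17: x in {1,2}, choose 1; 1->1 ok
  pos 18: x in {1,2}, choose 1; 1->1 ok
  pos 19: x in {1,2}, choose 2; 1->2 ok
  pos 20: x in {1,2}, choose 2; 2->2 ok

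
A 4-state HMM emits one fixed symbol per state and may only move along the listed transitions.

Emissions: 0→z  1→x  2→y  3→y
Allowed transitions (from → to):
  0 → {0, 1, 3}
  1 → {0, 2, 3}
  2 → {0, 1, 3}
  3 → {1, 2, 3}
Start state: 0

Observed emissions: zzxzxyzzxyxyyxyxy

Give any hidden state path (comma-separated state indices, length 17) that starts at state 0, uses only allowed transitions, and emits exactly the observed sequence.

0,0,1,0,1,2,0,0,1,3,1,3,3,1,2,1,2

  [0] z  {0}  => 0  start
  [1] z  {0}  => 0  0->0 ok
  [2] x  {1}  => 1  0->1 ok
  [3] z  {0}  => 0  1->0 ok
  [4] x  {1}  => 1  0->1 ok
  [5] y  {2,3}  => 2  1->2 ok
  [6] z  {0}  => 0  2->0 ok
  [7] z  {0}  => 0  0->0 ok
  [8] x  {1}  => 1  0->1 ok
  [9] y  {2,3}  => 3  1->3 ok
  [10] x  {1}  => 1  3->1 ok
  [11] y  {2,3}  => 3  1->3 ok
  [12] y  {2,3}  => 3  3->3 ok
  [13] x  {1}  => 1  3->1 ok
  [14] y  {2,3}  => 2  1->2 ok
  [15] x  {1}  => 1  2->1 ok
  [16] y  {2,3}  => 2  1->2 ok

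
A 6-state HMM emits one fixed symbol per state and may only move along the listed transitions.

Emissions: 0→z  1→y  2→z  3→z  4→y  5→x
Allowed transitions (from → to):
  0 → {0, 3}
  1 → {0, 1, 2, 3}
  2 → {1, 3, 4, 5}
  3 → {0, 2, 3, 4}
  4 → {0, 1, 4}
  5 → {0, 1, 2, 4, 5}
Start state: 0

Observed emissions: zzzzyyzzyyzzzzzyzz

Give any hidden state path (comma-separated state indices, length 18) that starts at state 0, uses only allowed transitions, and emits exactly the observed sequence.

  0: obs=z cand={0,2,3} pick 0 [start]
  1: obs=z cand={0,2,3} pick 3 [0->3 ok]
  2: obs=z cand={0,2,3} pick 0 [3->0 ok]
  3: obs=z cand={0,2,3} pick 3 [0->3 ok]
  4: obs=y cand={1,4} pick 4 [3->4 ok]
  5: obs=y cand={1,4} pick 4 [4->4 ok]
  6: obs=z cand={0,2,3} pick 0 [4->0 ok]
  7: obs=z cand={0,2,3} pick 3 [0->3 ok]
  8: obs=y cand={1,4} pick 4 [3->4 ok]
  9: obs=y cand={1,4} pick 1 [4->1 ok]
  10: obs=z cand={0,2,3} pick 2 [1->2 ok]
  11: obs=z cand={0,2,3} pick 3 [2->3 ok]
  12: obs=z cand={0,2,3} pick 3 [3->3 ok]
  13: obs=z cand={0,2,3} pick 3 [3->3 ok]
  14: obs=z cand={0,2,3} pick 2 [3->2 ok]
  15: obs=y cand={1,4} pick 1 [2->1 ok]
  16: obs=z cand={0,2,3} pick 0 [1->0 ok]
  17: obs=z cand={0,2,3} pick 3 [0->3 ok]

0,3,0,3,4,4,0,3,4,1,2,3,3,3,2,1,0,3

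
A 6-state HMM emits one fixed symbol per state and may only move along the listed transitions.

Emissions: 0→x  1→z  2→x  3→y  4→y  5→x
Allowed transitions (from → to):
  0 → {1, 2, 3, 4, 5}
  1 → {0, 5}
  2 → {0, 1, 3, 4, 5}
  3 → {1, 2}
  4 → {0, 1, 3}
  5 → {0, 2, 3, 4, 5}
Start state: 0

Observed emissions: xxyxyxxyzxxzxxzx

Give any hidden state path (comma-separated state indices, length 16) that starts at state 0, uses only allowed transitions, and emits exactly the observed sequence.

0,5,3,2,4,0,2,3,1,0,2,1,5,0,1,0

  0: obs=x cand={0,2,5} pick 0 [start]
  1: obs=x cand={0,2,5} pick 5 [0->5 ok]
  2: obs=y cand={3,4} pick 3 [5->3 ok]
  3: obs=x cand={0,2,5} pick 2 [3->2 ok]
  4: obs=y cand={3,4} pick 4 [2->4 ok]
  5: obs=x cand={0,2,5} pick 0 [4->0 ok]
  6: obs=x cand={0,2,5} pick 2 [0->2 ok]
  7: obs=y cand={3,4} pick 3 [2->3 ok]
  8: obs=z cand={1} pick 1 [3->1 ok]
  9: obs=x cand={0,2,5} pick 0 [1->0 ok]
  10: obs=x cand={0,2,5} pick 2 [0->2 ok]
  11: obs=z cand={1} pick 1 [2->1 ok]
  12: obs=x cand={0,2,5} pick 5 [1->5 ok]
  13: obs=x cand={0,2,5} pick 0 [5->0 ok]
  14: obs=z cand={1} pick 1 [0->1 ok]
  15: obs=x cand={0,2,5} pick 0 [1->0 ok]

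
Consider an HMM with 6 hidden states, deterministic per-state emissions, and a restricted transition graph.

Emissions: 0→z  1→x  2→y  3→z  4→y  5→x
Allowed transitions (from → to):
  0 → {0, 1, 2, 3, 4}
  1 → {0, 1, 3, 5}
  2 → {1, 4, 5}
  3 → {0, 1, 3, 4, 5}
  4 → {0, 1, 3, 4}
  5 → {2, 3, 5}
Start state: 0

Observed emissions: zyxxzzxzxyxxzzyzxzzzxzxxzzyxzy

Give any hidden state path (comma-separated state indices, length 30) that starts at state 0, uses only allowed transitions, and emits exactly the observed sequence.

  t0 'z' -> {0,3}, take 0 (start)
  t1 'y' -> {2,4}, take 4 (0->4 ok)
  t2 'x' -> {1,5}, take 1 (4->1 ok)
  t3 'x' -> {1,5}, take 1 (1->1 ok)
  t4 'z' -> {0,3}, take 3 (1->3 ok)
  t5 'z' -> {0,3}, take 0 (3->0 ok)
  t6 'x' -> {1,5}, take 1 (0->1 ok)
  t7 'z' -> {0,3}, take 3 (1->3 ok)
  t8 'x' -> {1,5}, take 5 (3->5 ok)
  t9 'y' -> {2,4}, take 2 (5->2 ok)
  t10 'x' -> {1,5}, take 1 (2->1 ok)
  t11 'x' -> {1,5}, take 1 (1->1 ok)
  t12 'z' -> {0,3}, take 0 (1->0 ok)
  t13 'z' -> {0,3}, take 0 (0->0 ok)
  t14 'y' -> {2,4}, take 4 (0->4 ok)
  t15 'z' -> {0,3}, take 3 (4->3 ok)
  t16 'x' -> {1,5}, take 5 (3->5 ok)
  t17 'z' -> {0,3}, take 3 (5->3 ok)
  t18 'z' -> {0,3}, take 3 (3->3 ok)
  t19 'z' -> {0,3}, take 3 (3->3 ok)
  t20 'x' -> {1,5}, take 5 (3->5 ok)
  t21 'z' -> {0,3}, take 3 (5->3 ok)
  t22 'x' -> {1,5}, take 1 (3->1 ok)
  t23 'x' -> {1,5}, take 1 (1->1 ok)
  t24 'z' -> {0,3}, take 0 (1->0 ok)
  t25 'z' -> {0,3}, take 0 (0->0 ok)
  t26 'y' -> {2,4}, take 4 (0->4 ok)
  t27 'x' -> {1,5}, take 1 (4->1 ok)
  t28 'z' -> {0,3}, take 3 (1->3 ok)
  t29 'y' -> {2,4}, take 4 (3->4 ok)

0,4,1,1,3,0,1,3,5,2,1,1,0,0,4,3,5,3,3,3,5,3,1,1,0,0,4,1,3,4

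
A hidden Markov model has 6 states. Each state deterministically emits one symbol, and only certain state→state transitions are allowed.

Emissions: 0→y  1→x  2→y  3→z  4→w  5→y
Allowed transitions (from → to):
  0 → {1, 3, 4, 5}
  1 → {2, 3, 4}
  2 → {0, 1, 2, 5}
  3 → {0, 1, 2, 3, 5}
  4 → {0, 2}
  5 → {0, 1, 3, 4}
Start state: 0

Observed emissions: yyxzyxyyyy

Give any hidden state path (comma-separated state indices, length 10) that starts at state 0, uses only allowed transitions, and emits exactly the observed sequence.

0,5,1,3,2,1,2,2,2,2

  pos 0: y in {0,2,5}, choose 0; start
  pos 1: y in {0,2,5}, choose 5; 0->5 ok
  pos 2: x in {1}, choose 1; 5->1 ok
  pos 3: z in {3}, choose 3; 1->3 ok
  pos 4: y in {0,2,5}, choose 2; 3->2 ok
  pos 5: x in {1}, choose 1; 2->1 ok
  pos 6: y in {0,2,5}, choose 2; 1->2 ok
  pos 7: y in {0,2,5}, choose 2; 2->2 ok
  pos 8: y in {0,2,5}, choose 2; 2->2 ok
  pos 9: y in {0,2,5}, choose 2; 2->2 ok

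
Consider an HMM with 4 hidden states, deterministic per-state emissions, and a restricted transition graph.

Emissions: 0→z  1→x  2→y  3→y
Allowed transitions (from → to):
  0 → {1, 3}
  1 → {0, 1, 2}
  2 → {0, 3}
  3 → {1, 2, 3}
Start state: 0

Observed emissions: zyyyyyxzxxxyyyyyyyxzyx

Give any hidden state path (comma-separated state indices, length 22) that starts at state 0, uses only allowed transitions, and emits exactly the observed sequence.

  [0] z  {0}  => 0  start
  [1] y  {2,3}  => 3  0->3 ok
  [2] y  {2,3}  => 3  3->3 ok
  [3] y  {2,3}  => 3  3->3 ok
  [4] y  {2,3}  => 2  3->2 ok
  [5] y  {2,3}  => 3  2->3 ok
  [6] x  {1}  => 1  3->1 ok
  [7] z  {0}  => 0  1->0 ok
  [8] x  {1}  => 1  0->1 ok
  [9] x  {1}  => 1  1->1 ok
  [10] x  {1}  => 1  1->1 ok
  [11] y  {2,3}  => 2  1->2 ok
  [12] y  {2,3}  => 3  2->3 ok
  [13] y  {2,3}  => 2  3->2 ok
  [14] y  {2,3}  => 3  2->3 ok
  [15] y  {2,3}  => 3  3->3 ok
  [16] y  {2,3}  => 3  3->3 ok
  [17] y  {2,3}  => 3  3->3 ok
  [18] x  {1}  => 1  3->1 ok
  [19] z  {0}  => 0  1->0 ok
  [20] y  {2,3}  => 3  0->3 ok
  [21] x  {1}  => 1  3->1 ok

0,3,3,3,2,3,1,0,1,1,1,2,3,2,3,3,3,3,1,0,3,1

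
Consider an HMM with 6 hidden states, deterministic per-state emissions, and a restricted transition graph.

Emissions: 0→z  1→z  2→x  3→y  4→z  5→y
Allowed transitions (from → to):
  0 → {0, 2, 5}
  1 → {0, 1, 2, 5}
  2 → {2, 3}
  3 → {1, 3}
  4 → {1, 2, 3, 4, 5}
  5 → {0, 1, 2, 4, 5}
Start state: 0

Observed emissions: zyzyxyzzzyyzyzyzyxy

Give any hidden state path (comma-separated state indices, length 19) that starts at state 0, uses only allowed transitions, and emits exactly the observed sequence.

  0: obs=z cand={0,1,4} pick 0 [start]
  1: obs=y cand={3,5} pick 5 [0->5 ok]
  2: obs=z cand={0,1,4} pick 4 [5->4 ok]
  3: obs=y cand={3,5} pick 5 [4->5 ok]
  4: obs=x cand={2} pick 2 [5->2 ok]
  5: obs=y cand={3,5} pick 3 [2->3 ok]
  6: obs=z cand={0,1,4} pick 1 [3->1 ok]
  7: obs=z cand={0,1,4} pick 1 [1->1 ok]
  8: obs=z cand={0,1,4} pick 1 [1->1 ok]
  9: obs=y cand={3,5} pick 5 [1->5 ok]
  10: obs=y cand={3,5} pick 5 [5->5 ok]
  11: obs=z cand={0,1,4} pick 4 [5->4 ok]
  12: obs=y cand={3,5} pick 3 [4->3 ok]
  13: obs=z cand={0,1,4} pick 1 [3->1 ok]
  14: obs=y cand={3,5} pick 5 [1->5 ok]
  15: obs=z cand={0,1,4} pick 0 [5->0 ok]
  16: obs=y cand={3,5} pick 5 [0->5 ok]
  17: obs=x cand={2} pick 2 [5->2 ok]
  18: obs=y cand={3,5} pick 3 [2->3 ok]

0,5,4,5,2,3,1,1,1,5,5,4,3,1,5,0,5,2,3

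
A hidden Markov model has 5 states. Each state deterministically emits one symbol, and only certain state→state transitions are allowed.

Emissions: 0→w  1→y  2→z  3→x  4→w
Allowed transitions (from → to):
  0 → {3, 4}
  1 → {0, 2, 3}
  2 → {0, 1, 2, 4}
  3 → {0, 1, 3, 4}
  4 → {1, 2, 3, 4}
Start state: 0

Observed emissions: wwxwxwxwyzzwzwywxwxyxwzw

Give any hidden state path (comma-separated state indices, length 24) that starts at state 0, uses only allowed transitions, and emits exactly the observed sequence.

  0: obs=w cand={0,4} pick 0 [start]
  1: obs=w cand={0,4} pick 4 [0->4 ok]
  2: obs=x cand={3} pick 3 [4->3 ok]
  3: obs=w cand={0,4} pick 4 [3->4 ok]
  4: obs=x cand={3} pick 3 [4->3 ok]
  5: obs=w cand={0,4} pick 0 [3->0 ok]
  6: obs=x cand={3} pick 3 [0->3 ok]
  7: obs=w cand={0,4} pick 4 [3->4 ok]
  8: obs=y cand={1} pick 1 [4->1 ok]
  9: obs=z cand={2} pick 2 [1->2 ok]
  10: obs=z cand={2} pick 2 [2->2 ok]
  11: obs=w cand={0,4} pick 4 [2->4 ok]
  12: obs=z cand={2} pick 2 [4->2 ok]
  13: obs=w cand={0,4} pick 4 [2->4 ok]
  14: obs=y cand={1} pick 1 [4->1 ok]
  15: obs=w cand={0,4} pick 0 [1->0 ok]
  16: obs=x cand={3} pick 3 [0->3 ok]
  17: obs=w cand={0,4} pick 0 [3->0 ok]
  18: obs=x cand={3} pick 3 [0->3 ok]
  19: obs=y cand={1} pick 1 [3->1 ok]
  20: obs=x cand={3} pick 3 [1->3 ok]
  21: obs=w cand={0,4} pick 4 [3->4 ok]
  22: obs=z cand={2} pick 2 [4->2 ok]
  23: obs=w cand={0,4} pick 4 [2->4 ok]

0,4,3,4,3,0,3,4,1,2,2,4,2,4,1,0,3,0,3,1,3,4,2,4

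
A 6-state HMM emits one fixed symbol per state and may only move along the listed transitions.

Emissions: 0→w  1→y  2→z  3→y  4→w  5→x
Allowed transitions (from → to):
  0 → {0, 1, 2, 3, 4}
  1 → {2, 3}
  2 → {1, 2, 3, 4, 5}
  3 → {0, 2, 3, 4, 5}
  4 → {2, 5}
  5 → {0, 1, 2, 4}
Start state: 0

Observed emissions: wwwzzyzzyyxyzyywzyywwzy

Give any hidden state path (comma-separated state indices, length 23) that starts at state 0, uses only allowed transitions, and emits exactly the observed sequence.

0,0,0,2,2,1,2,2,3,3,5,1,2,1,3,4,2,1,3,0,4,2,3

  0: obs=w cand={0,4} pick 0 [start]
  1: obs=w cand={0,4} pick 0 [0->0 ok]
  2: obs=w cand={0,4} pick 0 [0->0 ok]
  3: obs=z cand={2} pick 2 [0->2 ok]
  4: obs=z cand={2} pick 2 [2->2 ok]
  5: obs=y cand={1,3} pick 1 [2->1 ok]
  6: obs=z cand={2} pick 2 [1->2 ok]
  7: obs=z cand={2} pick 2 [2->2 ok]
  8: obs=y cand={1,3} pick 3 [2->3 ok]
  9: obs=y cand={1,3} pick 3 [3->3 ok]
  10: obs=x cand={5} pick 5 [3->5 ok]
  11: obs=y cand={1,3} pick 1 [5->1 ok]
  12: obs=z cand={2} pick 2 [1->2 ok]
  13: obs=y cand={1,3} pick 1 [2->1 ok]
  14: obs=y cand={1,3} pick 3 [1->3 ok]
  15: obs=w cand={0,4} pick 4 [3->4 ok]
  16: obs=z cand={2} pick 2 [4->2 ok]
  17: obs=y cand={1,3} pick 1 [2->1 ok]
  18: obs=y cand={1,3} pick 3 [1->3 ok]
  19: obs=w cand={0,4} pick 0 [3->0 ok]
  20: obs=w cand={0,4} pick 4 [0->4 ok]
  21: obs=z cand={2} pick 2 [4->2 ok]
  22: obs=y cand={1,3} pick 3 [2->3 ok]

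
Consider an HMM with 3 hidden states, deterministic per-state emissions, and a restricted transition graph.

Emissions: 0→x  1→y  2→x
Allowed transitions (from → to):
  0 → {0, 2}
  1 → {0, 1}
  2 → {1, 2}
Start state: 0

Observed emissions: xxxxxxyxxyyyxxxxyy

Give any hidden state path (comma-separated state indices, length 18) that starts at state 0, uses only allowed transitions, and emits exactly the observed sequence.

0,0,2,2,2,2,1,0,2,1,1,1,0,0,0,2,1,1

  pos 0: x in {0,2}, choose 0; start
  pos 1: x in {0,2}, choose 0; 0->0 ok
  pos 2: x in {0,2}, choose 2; 0->2 ok
  pos 3: x in {0,2}, choose 2; 2->2 ok
  pos 4: x in {0,2}, choose 2; 2->2 ok
  pos 5: x in {0,2}, choose 2; 2->2 ok
  pos 6: y in {1}, choose 1; 2->1 ok
  pos 7: x in {0,2}, choose 0; 1->0 ok
  pos 8: x in {0,2}, choose 2; 0->2 ok
  pos 9: y in {1}, choose 1; 2->1 ok
  pos 10: y in {1}, choose 1; 1->1 ok
  pos 11: y in {1}, choose 1; 1->1 ok
  pos 12: x in {0,2}, choose 0; 1->0 ok
  pos 13: x in {0,2}, choose 0; 0->0 ok
  pos 14: x in {0,2}, choose 0; 0->0 ok
  pos 15: x in {0,2}, choose 2; 0->2 ok
  pos 16: y in {1}, choose 1; 2->1 ok
  pos 17: y in {1}, choose 1; 1->1 ok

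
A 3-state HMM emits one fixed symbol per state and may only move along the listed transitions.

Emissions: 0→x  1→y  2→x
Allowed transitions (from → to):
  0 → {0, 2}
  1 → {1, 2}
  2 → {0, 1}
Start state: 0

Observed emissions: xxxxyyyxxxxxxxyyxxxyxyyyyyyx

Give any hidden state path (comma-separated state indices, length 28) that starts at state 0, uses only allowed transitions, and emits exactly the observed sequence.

0,0,0,2,1,1,1,2,0,0,0,0,0,2,1,1,2,0,2,1,2,1,1,1,1,1,1,2

  pos 0: x in {0,2}, choose 0; start
  pos 1: x in {0,2}, choose 0; 0->0 ok
  pos 2: x in {0,2}, choose 0; 0->0 ok
  pos 3: x in {0,2}, choose 2; 0->2 ok
  pos 4: y in {1}, choose 1; 2->1 ok
  pos 5: y in {1}, choose 1; 1->1 ok
  pos 6: y in {1}, choose 1; 1->1 ok
  pos 7: x in {0,2}, choose 2; 1->2 ok
  pos 8: x in {0,2}, choose 0; 2->0 ok
  pos 9: x in {0,2}, choose 0; 0->0 ok
  pos 10: x in {0,2}, choose 0; 0->0 ok
  pos 11: x in {0,2}, choose 0; 0->0 ok
  pos 12: x in {0,2}, choose 0; 0->0 ok
  pos 13: x in {0,2}, choose 2; 0->2 ok
  pos 14: y in {1}, choose 1; 2->1 ok
  pos 15: y in {1}, choose 1; 1->1 ok
  pos 16: x in {0,2}, choose 2; 1->2 ok
  pos 17: x in {0,2}, choose 0; 2->0 ok
  pos 18: x in {0,2}, choose 2; 0->2 ok
  pos 19: y in {1}, choose 1; 2->1 ok
  pos 20: x in {0,2}, choose 2; 1->2 ok
  pos 21: y in {1}, choose 1; 2->1 ok
  pos 22: y in {1}, choose 1; 1->1 ok
  pos 23: y in {1}, choose 1; 1->1 ok
  pos 24: y in {1}, choose 1; 1->1 ok
  pos 25: y in {1}, choose 1; 1->1 ok
  pos 26: y in {1}, choose 1; 1->1 ok
  pos 27: x in {0,2}, choose 2; 1->2 ok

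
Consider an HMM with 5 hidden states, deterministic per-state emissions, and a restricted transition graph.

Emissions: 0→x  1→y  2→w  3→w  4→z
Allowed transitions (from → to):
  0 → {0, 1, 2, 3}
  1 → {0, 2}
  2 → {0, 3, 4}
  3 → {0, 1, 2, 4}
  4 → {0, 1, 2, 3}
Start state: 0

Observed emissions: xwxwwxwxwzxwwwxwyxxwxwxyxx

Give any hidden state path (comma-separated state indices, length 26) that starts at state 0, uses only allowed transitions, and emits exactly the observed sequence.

  t0 'x' -> {0}, take 0 (start)
  t1 'w' -> {2,3}, take 2 (0->2 ok)
  t2 'x' -> {0}, take 0 (2->0 ok)
  t3 'w' -> {2,3}, take 2 (0->2 ok)
  t4 'w' -> {2,3}, take 3 (2->3 ok)
  t5 'x' -> {0}, take 0 (3->0 ok)
  t6 'w' -> {2,3}, take 3 (0->3 ok)
  t7 'x' -> {0}, take 0 (3->0 ok)
  t8 'w' -> {2,3}, take 2 (0->2 ok)
  t9 'z' -> {4}, take 4 (2->4 ok)
  t10 'x' -> {0}, take 0 (4->0 ok)
  t11 'w' -> {2,3}, take 2 (0->2 ok)
  t12 'w' -> {2,3}, take 3 (2->3 ok)
  t13 'w' -> {2,3}, take 2 (3->2 ok)
  t14 'x' -> {0}, take 0 (2->0 ok)
  t15 'w' -> {2,3}, take 3 (0->3 ok)
  t16 'y' -> {1}, take 1 (3->1 ok)
  t17 'x' -> {0}, take 0 (1->0 ok)
  t18 'x' -> {0}, take 0 (0->0 ok)
  t19 'w' -> {2,3}, take 3 (0->3 ok)
  t20 'x' -> {0}, take 0 (3->0 ok)
  t21 'w' -> {2,3}, take 2 (0->2 ok)
  t22 'x' -> {0}, take 0 (2->0 ok)
  t23 'y' -> {1}, take 1 (0->1 ok)
  t24 'x' -> {0}, take 0 (1->0 ok)
  t25 'x' -> {0}, take 0 (0->0 ok)

0,2,0,2,3,0,3,0,2,4,0,2,3,2,0,3,1,0,0,3,0,2,0,1,0,0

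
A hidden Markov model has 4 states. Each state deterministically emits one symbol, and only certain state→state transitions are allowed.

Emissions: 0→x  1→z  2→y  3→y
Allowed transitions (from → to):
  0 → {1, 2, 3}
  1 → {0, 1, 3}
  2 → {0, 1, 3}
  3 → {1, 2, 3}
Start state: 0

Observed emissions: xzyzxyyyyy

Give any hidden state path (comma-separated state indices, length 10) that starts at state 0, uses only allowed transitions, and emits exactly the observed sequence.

  t0 'x' -> {0}, take 0 (start)
  t1 'z' -> {1}, take 1 (0->1 ok)
  t2 'y' -> {2,3}, take 3 (1->3 ok)
  t3 'z' -> {1}, take 1 (3->1 ok)
  t4 'x' -> {0}, take 0 (1->0 ok)
  t5 'y' -> {2,3}, take 3 (0->3 ok)
  t6 'y' -> {2,3}, take 2 (3->2 ok)
  t7 'y' -> {2,3}, take 3 (2->3 ok)
  t8 'y' -> {2,3}, take 2 (3->2 ok)
  t9 'y' -> {2,3}, take 3 (2->3 ok)

0,1,3,1,0,3,2,3,2,3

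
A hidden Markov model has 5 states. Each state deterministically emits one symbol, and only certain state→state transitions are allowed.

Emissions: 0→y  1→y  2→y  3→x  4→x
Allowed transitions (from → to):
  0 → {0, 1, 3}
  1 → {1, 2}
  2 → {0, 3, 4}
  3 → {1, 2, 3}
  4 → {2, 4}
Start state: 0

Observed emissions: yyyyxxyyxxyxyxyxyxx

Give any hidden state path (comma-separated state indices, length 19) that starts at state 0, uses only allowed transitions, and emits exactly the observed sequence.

0,1,2,0,3,3,1,2,4,4,2,4,2,4,2,4,2,3,3

  pos 0: y in {0,1,2}, choose 0; start
  pos 1: y in {0,1,2}, choose 1; 0->1 ok
  pos 2: y in {0,1,2}, choose 2; 1->2 ok
  pos 3: y in {0,1,2}, choose 0; 2->0 ok
  pos 4: x in {3,4}, choose 3; 0->3 ok
  pos 5: x in {3,4}, choose 3; 3->3 ok
  pos 6: y in {0,1,2}, choose 1; 3->1 ok
  pos 7: y in {0,1,2}, choose 2; 1->2 ok
  pos 8: x in {3,4}, choose 4; 2->4 ok
  pos 9: x in {3,4}, choose 4; 4->4 ok
  pos 10: y in {0,1,2}, choose 2; 4->2 ok
  pos 11: x in {3,4}, choose 4; 2->4 ok
  pos 12: y in {0,1,2}, choose 2; 4->2 ok
  pos 13: x in {3,4}, choose 4; 2->4 ok
  pos 14: y in {0,1,2}, choose 2; 4->2 ok
  pos 15: x in {3,4}, choose 4; 2->4 ok
  pos 16: y in {0,1,2}, choose 2; 4->2 ok
  pos 17: x in {3,4}, choose 3; 2->3 ok
  pos 18: x in {3,4}, choose 3; 3->3 ok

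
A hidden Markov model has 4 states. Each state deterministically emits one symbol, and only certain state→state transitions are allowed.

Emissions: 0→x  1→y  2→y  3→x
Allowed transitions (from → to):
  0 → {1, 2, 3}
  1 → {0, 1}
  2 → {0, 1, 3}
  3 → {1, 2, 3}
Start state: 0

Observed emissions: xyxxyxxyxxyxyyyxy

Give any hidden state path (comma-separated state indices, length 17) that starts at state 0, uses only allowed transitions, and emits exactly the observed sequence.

  0: obs=x cand={0,3} pick 0 [start]
  1: obs=y cand={1,2} pick 1 [0->1 ok]
  2: obs=x cand={0,3} pick 0 [1->0 ok]
  3: obs=x cand={0,3} pick 3 [0->3 ok]
  4: obs=y cand={1,2} pick 1 [3->1 ok]
  5: obs=x cand={0,3} pick 0 [1->0 ok]
  6: obs=x cand={0,3} pick 3 [0->3 ok]
  7: obs=y cand={1,2} pick 1 [3->1 ok]
  8: obs=x cand={0,3} pick 0 [1->0 ok]
  9: obs=x cand={0,3} pick 3 [0->3 ok]
  10: obs=y cand={1,2} pick 2 [3->2 ok]
  11: obs=x cand={0,3} pick 3 [2->3 ok]
  12: obs=y cand={1,2} pick 1 [3->1 ok]
  13: obs=y cand={1,2} pick 1 [1->1 ok]
  14: obs=y cand={1,2} pick 1 [1->1 ok]
  15: obs=x cand={0,3} pick 0 [1->0 ok]
  16: obs=y cand={1,2} pick 2 [0->2 ok]

0,1,0,3,1,0,3,1,0,3,2,3,1,1,1,0,2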